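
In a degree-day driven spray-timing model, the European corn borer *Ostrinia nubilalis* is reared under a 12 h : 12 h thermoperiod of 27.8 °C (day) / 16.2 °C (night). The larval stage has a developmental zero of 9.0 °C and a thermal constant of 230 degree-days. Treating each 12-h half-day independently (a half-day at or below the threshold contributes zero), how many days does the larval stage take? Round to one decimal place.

17.7 days

Day half: max(0, 27.8 − 9.0) × 0.5 = 18.8 × 0.5 = 9.40 DD.
Night half: max(0, 16.2 − 9.0) × 0.5 = 7.2 × 0.5 = 3.60 DD.
Per 24 h: 13.00 DD/day.
Duration = 230 / 13.00 = 17.692 ≈ 17.7 days.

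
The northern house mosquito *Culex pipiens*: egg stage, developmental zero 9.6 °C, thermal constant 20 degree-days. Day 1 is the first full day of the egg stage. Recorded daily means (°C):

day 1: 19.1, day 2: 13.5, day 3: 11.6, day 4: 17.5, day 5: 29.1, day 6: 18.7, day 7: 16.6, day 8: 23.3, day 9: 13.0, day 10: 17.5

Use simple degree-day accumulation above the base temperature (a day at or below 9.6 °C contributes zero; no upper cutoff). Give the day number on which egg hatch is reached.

Daily DD above 9.6 °C: 9.5, 3.9, 2.0, 7.9, 19.5, 9.1, 7.0, 13.7, 3.4, 7.9.
Cumulative: 9.5, 13.4, 15.4, 23.3, 42.8, 51.9, 58.9, 72.6, 76.0, 83.9.
The total first reaches 20 DD on day 4.

day 4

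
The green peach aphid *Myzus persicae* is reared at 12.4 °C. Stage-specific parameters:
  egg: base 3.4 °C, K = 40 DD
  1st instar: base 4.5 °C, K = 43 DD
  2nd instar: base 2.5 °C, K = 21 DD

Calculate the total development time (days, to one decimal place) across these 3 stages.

12.0 days

egg: 40 / (12.4 − 3.4) = 40 / 9.0 = 4.444 d.
1st instar: 43 / (12.4 − 4.5) = 43 / 7.9 = 5.443 d.
2nd instar: 21 / (12.4 − 2.5) = 21 / 9.9 = 2.121 d.
Sum = 12.009 ≈ 12.0 days.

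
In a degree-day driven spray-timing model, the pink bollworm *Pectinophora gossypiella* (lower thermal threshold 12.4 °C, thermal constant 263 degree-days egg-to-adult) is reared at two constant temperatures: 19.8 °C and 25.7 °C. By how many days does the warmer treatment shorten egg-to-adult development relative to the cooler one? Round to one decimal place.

15.8 days

At 19.8 °C: 263 / (19.8 − 12.4) = 263 / 7.4 = 35.541 d.
At 25.7 °C: 263 / (25.7 − 12.4) = 263 / 13.3 = 19.774 d.
Difference = |35.541 − 19.774| = 15.766 ≈ 15.8 days.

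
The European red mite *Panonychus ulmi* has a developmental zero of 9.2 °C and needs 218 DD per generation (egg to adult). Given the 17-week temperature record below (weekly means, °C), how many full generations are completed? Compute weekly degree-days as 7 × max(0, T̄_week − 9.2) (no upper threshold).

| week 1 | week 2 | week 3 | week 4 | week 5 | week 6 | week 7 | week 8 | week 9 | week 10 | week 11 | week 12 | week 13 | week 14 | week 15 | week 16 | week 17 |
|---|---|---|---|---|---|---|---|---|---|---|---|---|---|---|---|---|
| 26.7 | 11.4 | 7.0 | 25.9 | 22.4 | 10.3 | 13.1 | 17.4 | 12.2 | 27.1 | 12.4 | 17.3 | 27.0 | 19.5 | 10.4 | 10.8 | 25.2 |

4 generations

Weekly DD (7 × max(0, T̄ − 9.2)): 122.5, 15.4, 0.0, 116.9, 92.4, 7.7, 27.3, 57.4, 21.0, 125.3, 22.4, 56.7, 124.6, 72.1, 8.4, 11.2, 112.0.
Season total = 993.3 DD.
Complete generations = ⌊993.3 / 218⌋ = 4.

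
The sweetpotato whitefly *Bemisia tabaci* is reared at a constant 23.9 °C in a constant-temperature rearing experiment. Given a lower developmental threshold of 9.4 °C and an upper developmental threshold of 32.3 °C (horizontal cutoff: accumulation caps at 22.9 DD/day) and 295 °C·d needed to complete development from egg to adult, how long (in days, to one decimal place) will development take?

20.3 days

Daily accumulation = 23.9 − 9.4 = 14.5 DD/day.
Duration = 295 / 14.5 = 20.345 ≈ 20.3 days.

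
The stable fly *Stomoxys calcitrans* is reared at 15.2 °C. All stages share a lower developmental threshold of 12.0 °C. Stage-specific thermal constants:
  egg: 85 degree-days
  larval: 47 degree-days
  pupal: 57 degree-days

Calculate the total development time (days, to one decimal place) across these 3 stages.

59.1 days

Daily accumulation at 15.2 °C = 15.2 − 12.0 = 3.2 DD/day.
Total K = 85 + 47 + 57 = 189 DD.
Total duration = 189 / 3.2 = 59.063 ≈ 59.1 days.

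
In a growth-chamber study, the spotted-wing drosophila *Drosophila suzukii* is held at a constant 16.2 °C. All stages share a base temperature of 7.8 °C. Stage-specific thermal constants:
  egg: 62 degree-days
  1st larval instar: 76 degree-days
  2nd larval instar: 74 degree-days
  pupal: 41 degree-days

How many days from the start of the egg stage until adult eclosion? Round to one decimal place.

30.1 days

Daily accumulation at 16.2 °C = 16.2 − 7.8 = 8.4 DD/day.
Total K = 62 + 76 + 74 + 41 = 253 DD.
Total duration = 253 / 8.4 = 30.119 ≈ 30.1 days.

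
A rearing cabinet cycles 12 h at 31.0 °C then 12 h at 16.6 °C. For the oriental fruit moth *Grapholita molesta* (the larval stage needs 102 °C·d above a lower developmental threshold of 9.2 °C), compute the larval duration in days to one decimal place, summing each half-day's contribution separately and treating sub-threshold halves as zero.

7.0 days

Day half: max(0, 31.0 − 9.2) × 0.5 = 21.8 × 0.5 = 10.90 DD.
Night half: max(0, 16.6 − 9.2) × 0.5 = 7.4 × 0.5 = 3.70 DD.
Per 24 h: 14.60 DD/day.
Duration = 102 / 14.60 = 6.986 ≈ 7.0 days.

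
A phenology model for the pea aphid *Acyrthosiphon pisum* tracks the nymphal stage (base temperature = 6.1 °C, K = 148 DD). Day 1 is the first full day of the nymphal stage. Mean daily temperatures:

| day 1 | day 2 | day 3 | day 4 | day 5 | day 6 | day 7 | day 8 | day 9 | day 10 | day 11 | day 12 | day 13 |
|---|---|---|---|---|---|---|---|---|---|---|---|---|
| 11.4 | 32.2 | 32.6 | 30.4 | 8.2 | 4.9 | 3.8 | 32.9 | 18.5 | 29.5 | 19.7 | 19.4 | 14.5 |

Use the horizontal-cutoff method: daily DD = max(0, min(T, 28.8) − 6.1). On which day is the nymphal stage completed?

Daily DD above 6.1 °C (capped at 22.7): 5.3, 22.7, 22.7, 22.7, 2.1, 0.0, 0.0, 22.7, 12.4, 22.7, 13.6, 13.3, 8.4.
Cumulative: 5.3, 28.0, 50.7, 73.4, 75.5, 75.5, 75.5, 98.2, 110.6, 133.3, 146.9, 160.2, 168.6.
The total first reaches 148 DD on day 12.

day 12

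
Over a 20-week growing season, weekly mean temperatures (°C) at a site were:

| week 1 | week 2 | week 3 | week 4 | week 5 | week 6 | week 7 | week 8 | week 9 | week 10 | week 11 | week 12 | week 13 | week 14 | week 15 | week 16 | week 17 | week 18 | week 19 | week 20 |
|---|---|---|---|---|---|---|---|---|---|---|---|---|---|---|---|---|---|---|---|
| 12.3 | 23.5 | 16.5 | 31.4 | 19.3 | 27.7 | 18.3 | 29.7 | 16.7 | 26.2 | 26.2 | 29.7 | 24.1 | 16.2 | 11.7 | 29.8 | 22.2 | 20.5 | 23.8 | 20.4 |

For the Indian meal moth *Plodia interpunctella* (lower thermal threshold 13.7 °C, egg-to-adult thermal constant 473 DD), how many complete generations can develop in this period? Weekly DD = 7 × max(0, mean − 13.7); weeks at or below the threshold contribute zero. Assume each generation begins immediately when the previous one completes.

Weekly DD (7 × max(0, T̄ − 13.7)): 0.0, 68.6, 19.6, 123.9, 39.2, 98.0, 32.2, 112.0, 21.0, 87.5, 87.5, 112.0, 72.8, 17.5, 0.0, 112.7, 59.5, 47.6, 70.7, 46.9.
Season total = 1229.2 DD.
Complete generations = ⌊1229.2 / 473⌋ = 2.

2 generations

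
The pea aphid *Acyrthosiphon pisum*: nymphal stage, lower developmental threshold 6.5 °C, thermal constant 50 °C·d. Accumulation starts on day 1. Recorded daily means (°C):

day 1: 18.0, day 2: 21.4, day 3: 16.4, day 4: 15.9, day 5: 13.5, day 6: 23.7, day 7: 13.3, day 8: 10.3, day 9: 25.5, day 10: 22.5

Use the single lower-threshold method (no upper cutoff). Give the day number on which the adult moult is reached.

Daily DD above 6.5 °C: 11.5, 14.9, 9.9, 9.4, 7.0, 17.2, 6.8, 3.8, 19.0, 16.0.
Cumulative: 11.5, 26.4, 36.3, 45.7, 52.7, 69.9, 76.7, 80.5, 99.5, 115.5.
The total first reaches 50 DD on day 5.

day 5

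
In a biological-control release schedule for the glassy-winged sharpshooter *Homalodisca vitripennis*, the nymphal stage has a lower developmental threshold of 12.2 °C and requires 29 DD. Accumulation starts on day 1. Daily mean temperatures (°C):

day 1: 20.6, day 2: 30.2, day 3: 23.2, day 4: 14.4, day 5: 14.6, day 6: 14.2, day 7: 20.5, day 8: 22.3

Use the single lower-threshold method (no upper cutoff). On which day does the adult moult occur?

day 3

Daily DD above 12.2 °C: 8.4, 18.0, 11.0, 2.2, 2.4, 2.0, 8.3, 10.1.
Cumulative: 8.4, 26.4, 37.4, 39.6, 42.0, 44.0, 52.3, 62.4.
The total first reaches 29 DD on day 3.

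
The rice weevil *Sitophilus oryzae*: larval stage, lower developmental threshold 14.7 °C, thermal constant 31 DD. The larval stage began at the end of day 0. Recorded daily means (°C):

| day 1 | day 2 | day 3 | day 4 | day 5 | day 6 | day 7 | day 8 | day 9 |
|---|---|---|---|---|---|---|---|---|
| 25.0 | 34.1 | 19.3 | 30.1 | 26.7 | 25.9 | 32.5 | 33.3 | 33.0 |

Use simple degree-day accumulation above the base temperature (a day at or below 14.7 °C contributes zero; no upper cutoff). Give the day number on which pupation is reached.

day 3

Daily DD above 14.7 °C: 10.3, 19.4, 4.6, 15.4, 12.0, 11.2, 17.8, 18.6, 18.3.
Cumulative: 10.3, 29.7, 34.3, 49.7, 61.7, 72.9, 90.7, 109.3, 127.6.
The total first reaches 31 DD on day 3.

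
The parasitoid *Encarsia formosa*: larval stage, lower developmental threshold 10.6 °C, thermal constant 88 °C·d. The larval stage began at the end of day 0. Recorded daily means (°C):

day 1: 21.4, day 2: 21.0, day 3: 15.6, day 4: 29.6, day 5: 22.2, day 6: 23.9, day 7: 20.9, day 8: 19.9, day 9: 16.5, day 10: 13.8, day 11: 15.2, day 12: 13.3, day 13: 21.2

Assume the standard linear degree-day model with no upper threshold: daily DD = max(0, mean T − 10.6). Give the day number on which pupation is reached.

Daily DD above 10.6 °C: 10.8, 10.4, 5.0, 19.0, 11.6, 13.3, 10.3, 9.3, 5.9, 3.2, 4.6, 2.7, 10.6.
Cumulative: 10.8, 21.2, 26.2, 45.2, 56.8, 70.1, 80.4, 89.7, 95.6, 98.8, 103.4, 106.1, 116.7.
The total first reaches 88 DD on day 8.

day 8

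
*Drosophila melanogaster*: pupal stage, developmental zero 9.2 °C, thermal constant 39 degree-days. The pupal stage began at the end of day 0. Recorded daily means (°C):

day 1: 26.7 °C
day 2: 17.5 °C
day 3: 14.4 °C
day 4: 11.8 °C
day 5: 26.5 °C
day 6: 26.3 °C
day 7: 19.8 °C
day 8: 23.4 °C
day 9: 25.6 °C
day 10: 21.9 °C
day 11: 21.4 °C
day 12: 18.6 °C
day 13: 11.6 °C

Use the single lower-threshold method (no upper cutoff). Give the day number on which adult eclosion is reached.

day 5

Daily DD above 9.2 °C: 17.5, 8.3, 5.2, 2.6, 17.3, 17.1, 10.6, 14.2, 16.4, 12.7, 12.2, 9.4, 2.4.
Cumulative: 17.5, 25.8, 31.0, 33.6, 50.9, 68.0, 78.6, 92.8, 109.2, 121.9, 134.1, 143.5, 145.9.
The total first reaches 39 DD on day 5.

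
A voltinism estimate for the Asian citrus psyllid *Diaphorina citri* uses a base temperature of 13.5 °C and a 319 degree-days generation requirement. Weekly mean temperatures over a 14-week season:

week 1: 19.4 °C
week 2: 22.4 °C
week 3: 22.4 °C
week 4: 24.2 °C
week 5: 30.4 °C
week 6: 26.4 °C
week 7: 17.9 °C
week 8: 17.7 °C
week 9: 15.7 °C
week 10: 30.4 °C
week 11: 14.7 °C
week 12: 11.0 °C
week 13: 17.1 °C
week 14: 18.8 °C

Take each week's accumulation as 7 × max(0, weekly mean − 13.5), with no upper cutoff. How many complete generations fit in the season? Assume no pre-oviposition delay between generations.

2 generations

Weekly DD (7 × max(0, T̄ − 13.5)): 41.3, 62.3, 62.3, 74.9, 118.3, 90.3, 30.8, 29.4, 15.4, 118.3, 8.4, 0.0, 25.2, 37.1.
Season total = 714.0 DD.
Complete generations = ⌊714.0 / 319⌋ = 2.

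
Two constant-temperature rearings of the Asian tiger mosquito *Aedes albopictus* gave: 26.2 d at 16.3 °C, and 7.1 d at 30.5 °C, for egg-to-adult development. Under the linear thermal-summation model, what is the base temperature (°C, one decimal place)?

Equal thermal constants: D₁(T₁ − T_b) = D₂(T₂ − T_b).
26.2·(16.3 − T_b) = 7.1·(30.5 − T_b)
T_b = (26.2·16.3 − 7.1·30.5) / (26.2 − 7.1) = 210.51 / 19.1 = 11.021 °C ≈ 11.0 °C.

11.0 °C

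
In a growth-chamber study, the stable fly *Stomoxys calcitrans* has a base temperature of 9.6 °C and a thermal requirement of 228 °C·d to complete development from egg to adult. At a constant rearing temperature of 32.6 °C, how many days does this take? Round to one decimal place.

9.9 days

Daily accumulation = 32.6 − 9.6 = 23.0 DD/day.
Duration = 228 / 23.0 = 9.913 ≈ 9.9 days.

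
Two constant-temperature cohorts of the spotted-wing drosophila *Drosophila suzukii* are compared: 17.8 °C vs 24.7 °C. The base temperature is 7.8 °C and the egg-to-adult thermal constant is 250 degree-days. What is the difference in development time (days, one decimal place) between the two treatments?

At 17.8 °C: 250 / (17.8 − 7.8) = 250 / 10.0 = 25.000 d.
At 24.7 °C: 250 / (24.7 − 7.8) = 250 / 16.9 = 14.793 d.
Difference = |25.000 − 14.793| = 10.207 ≈ 10.2 days.

10.2 days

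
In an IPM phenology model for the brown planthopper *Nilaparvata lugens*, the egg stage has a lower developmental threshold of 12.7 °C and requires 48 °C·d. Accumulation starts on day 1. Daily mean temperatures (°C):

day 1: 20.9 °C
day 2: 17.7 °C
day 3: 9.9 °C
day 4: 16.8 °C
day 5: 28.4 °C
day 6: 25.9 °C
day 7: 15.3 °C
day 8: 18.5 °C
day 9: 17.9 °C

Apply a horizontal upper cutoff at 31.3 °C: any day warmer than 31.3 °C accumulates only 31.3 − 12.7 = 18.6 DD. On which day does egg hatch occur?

day 7

Daily DD above 12.7 °C (capped at 18.6): 8.2, 5.0, 0.0, 4.1, 15.7, 13.2, 2.6, 5.8, 5.2.
Cumulative: 8.2, 13.2, 13.2, 17.3, 33.0, 46.2, 48.8, 54.6, 59.8.
The total first reaches 48 DD on day 7.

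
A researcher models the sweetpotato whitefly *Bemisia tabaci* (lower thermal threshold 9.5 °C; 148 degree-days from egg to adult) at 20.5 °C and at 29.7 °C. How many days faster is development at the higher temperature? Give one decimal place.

6.1 days

At 20.5 °C: 148 / (20.5 − 9.5) = 148 / 11.0 = 13.455 d.
At 29.7 °C: 148 / (29.7 − 9.5) = 148 / 20.2 = 7.327 d.
Difference = |13.455 − 7.327| = 6.128 ≈ 6.1 days.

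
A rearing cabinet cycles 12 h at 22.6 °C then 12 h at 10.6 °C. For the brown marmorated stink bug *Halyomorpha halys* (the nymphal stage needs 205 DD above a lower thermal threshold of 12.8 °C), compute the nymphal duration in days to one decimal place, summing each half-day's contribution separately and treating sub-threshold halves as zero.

41.8 days

Day half: max(0, 22.6 − 12.8) × 0.5 = 9.8 × 0.5 = 4.90 DD.
Night half: max(0, 10.6 − 12.8) × 0.5 = 0.0 × 0.5 = 0.00 DD.
Per 24 h: 4.90 DD/day.
Duration = 205 / 4.90 = 41.837 ≈ 41.8 days.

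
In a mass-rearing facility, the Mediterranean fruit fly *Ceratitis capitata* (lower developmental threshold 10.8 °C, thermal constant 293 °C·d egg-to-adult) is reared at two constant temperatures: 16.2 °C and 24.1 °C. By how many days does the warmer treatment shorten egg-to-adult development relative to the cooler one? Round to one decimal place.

At 16.2 °C: 293 / (16.2 − 10.8) = 293 / 5.4 = 54.259 d.
At 24.1 °C: 293 / (24.1 − 10.8) = 293 / 13.3 = 22.030 d.
Difference = |54.259 − 22.030| = 32.229 ≈ 32.2 days.

32.2 days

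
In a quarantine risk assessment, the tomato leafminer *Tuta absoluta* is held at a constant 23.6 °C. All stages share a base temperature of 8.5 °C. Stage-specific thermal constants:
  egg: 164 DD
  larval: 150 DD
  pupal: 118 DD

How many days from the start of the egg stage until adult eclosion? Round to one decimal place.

Daily accumulation at 23.6 °C = 23.6 − 8.5 = 15.1 DD/day.
Total K = 164 + 150 + 118 = 432 DD.
Total duration = 432 / 15.1 = 28.609 ≈ 28.6 days.

28.6 days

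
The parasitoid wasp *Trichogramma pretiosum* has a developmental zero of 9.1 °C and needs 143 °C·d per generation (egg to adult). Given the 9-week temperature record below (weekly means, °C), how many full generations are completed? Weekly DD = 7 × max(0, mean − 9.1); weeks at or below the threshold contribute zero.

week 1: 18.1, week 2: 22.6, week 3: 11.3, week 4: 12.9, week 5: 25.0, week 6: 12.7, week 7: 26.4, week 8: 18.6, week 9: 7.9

3 generations

Weekly DD (7 × max(0, T̄ − 9.1)): 63.0, 94.5, 15.4, 26.6, 111.3, 25.2, 121.1, 66.5, 0.0.
Season total = 523.6 DD.
Complete generations = ⌊523.6 / 143⌋ = 3.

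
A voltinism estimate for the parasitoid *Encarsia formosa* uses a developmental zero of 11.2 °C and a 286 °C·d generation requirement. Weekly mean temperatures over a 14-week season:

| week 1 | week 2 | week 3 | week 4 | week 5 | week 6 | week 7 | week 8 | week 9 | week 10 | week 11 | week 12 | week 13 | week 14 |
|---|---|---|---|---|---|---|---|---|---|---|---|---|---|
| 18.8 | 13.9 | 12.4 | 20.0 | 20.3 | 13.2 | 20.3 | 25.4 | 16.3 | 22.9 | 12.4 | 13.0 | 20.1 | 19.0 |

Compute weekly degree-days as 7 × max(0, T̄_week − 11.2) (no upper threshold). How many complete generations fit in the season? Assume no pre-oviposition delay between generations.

Weekly DD (7 × max(0, T̄ − 11.2)): 53.2, 18.9, 8.4, 61.6, 63.7, 14.0, 63.7, 99.4, 35.7, 81.9, 8.4, 12.6, 62.3, 54.6.
Season total = 638.4 DD.
Complete generations = ⌊638.4 / 286⌋ = 2.

2 generations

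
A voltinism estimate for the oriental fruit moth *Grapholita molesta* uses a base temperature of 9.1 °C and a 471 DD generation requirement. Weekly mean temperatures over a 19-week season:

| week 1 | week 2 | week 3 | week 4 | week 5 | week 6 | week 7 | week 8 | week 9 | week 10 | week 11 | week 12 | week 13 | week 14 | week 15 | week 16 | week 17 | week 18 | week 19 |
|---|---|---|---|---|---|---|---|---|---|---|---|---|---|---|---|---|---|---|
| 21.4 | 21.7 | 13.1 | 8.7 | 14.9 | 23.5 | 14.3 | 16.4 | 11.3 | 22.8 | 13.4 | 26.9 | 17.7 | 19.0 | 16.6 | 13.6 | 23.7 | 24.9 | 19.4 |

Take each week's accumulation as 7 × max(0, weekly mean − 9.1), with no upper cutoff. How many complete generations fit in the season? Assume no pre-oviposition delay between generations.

2 generations

Weekly DD (7 × max(0, T̄ − 9.1)): 86.1, 88.2, 28.0, 0.0, 40.6, 100.8, 36.4, 51.1, 15.4, 95.9, 30.1, 124.6, 60.2, 69.3, 52.5, 31.5, 102.2, 110.6, 72.1.
Season total = 1195.6 DD.
Complete generations = ⌊1195.6 / 471⌋ = 2.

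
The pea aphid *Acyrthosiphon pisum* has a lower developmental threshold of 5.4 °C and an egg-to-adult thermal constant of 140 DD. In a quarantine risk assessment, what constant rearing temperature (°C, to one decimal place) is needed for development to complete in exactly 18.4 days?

13.0 °C

Required daily accumulation = 140 / 18.4 = 7.609 DD/day.
T = T_base + 7.609 = 5.4 + 7.609 = 13.009 ≈ 13.0 °C.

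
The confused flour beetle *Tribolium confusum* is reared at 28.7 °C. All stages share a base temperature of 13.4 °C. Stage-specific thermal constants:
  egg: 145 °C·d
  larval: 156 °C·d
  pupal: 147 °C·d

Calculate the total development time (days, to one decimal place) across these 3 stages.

Daily accumulation at 28.7 °C = 28.7 − 13.4 = 15.3 DD/day.
Total K = 145 + 156 + 147 = 448 DD.
Total duration = 448 / 15.3 = 29.281 ≈ 29.3 days.

29.3 days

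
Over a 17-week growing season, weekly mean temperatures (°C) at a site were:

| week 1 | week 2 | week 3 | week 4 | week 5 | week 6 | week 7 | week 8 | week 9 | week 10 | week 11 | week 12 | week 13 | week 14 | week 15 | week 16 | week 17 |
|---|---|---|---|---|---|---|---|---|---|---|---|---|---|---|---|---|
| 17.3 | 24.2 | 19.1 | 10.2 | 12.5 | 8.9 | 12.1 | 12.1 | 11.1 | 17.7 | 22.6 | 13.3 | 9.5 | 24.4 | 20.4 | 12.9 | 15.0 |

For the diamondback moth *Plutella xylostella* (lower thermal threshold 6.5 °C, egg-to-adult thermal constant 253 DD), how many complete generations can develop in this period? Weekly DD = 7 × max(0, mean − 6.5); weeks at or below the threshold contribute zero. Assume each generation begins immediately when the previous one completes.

Weekly DD (7 × max(0, T̄ − 6.5)): 75.6, 123.9, 88.2, 25.9, 42.0, 16.8, 39.2, 39.2, 32.2, 78.4, 112.7, 47.6, 21.0, 125.3, 97.3, 44.8, 59.5.
Season total = 1069.6 DD.
Complete generations = ⌊1069.6 / 253⌋ = 4.

4 generations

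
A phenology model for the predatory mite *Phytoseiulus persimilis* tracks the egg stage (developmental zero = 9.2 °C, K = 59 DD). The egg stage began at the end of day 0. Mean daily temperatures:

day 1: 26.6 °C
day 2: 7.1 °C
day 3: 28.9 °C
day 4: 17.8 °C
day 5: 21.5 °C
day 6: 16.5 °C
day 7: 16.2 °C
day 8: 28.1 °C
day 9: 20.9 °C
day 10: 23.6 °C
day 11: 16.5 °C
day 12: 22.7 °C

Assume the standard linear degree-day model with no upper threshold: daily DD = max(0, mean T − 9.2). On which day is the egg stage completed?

day 6

Daily DD above 9.2 °C: 17.4, 0.0, 19.7, 8.6, 12.3, 7.3, 7.0, 18.9, 11.7, 14.4, 7.3, 13.5.
Cumulative: 17.4, 17.4, 37.1, 45.7, 58.0, 65.3, 72.3, 91.2, 102.9, 117.3, 124.6, 138.1.
The total first reaches 59 DD on day 6.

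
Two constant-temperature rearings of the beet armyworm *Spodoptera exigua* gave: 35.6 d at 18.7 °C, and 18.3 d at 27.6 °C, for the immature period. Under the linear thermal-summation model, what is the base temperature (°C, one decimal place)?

9.3 °C

Linear rate model ⇒ the product D·(T − T_b) is constant across temperatures.
35.6·(18.7 − T_b) = 18.3·(27.6 − T_b)
T_b = (35.6·18.7 − 18.3·27.6) / (35.6 − 18.3) = 160.64 / 17.3 = 9.286 °C ≈ 9.3 °C.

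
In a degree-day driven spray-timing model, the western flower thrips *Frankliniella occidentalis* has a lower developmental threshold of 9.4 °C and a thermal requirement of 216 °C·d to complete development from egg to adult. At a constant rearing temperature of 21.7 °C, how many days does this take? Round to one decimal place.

Daily accumulation = 21.7 − 9.4 = 12.3 DD/day.
Duration = 216 / 12.3 = 17.561 ≈ 17.6 days.

17.6 days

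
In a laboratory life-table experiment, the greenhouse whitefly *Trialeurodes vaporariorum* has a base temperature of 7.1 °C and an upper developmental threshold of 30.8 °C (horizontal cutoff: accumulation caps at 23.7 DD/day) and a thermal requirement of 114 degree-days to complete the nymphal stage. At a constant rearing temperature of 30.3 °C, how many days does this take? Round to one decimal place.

4.9 days

Daily accumulation = 30.3 − 7.1 = 23.2 DD/day.
Duration = 114 / 23.2 = 4.914 ≈ 4.9 days.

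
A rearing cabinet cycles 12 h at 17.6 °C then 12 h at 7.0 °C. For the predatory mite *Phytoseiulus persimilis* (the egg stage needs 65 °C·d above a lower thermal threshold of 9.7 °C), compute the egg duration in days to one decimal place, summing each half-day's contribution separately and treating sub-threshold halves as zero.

16.5 days

Day half: max(0, 17.6 − 9.7) × 0.5 = 7.9 × 0.5 = 3.95 DD.
Night half: max(0, 7.0 − 9.7) × 0.5 = 0.0 × 0.5 = 0.00 DD.
Per 24 h: 3.95 DD/day.
Duration = 65 / 3.95 = 16.456 ≈ 16.5 days.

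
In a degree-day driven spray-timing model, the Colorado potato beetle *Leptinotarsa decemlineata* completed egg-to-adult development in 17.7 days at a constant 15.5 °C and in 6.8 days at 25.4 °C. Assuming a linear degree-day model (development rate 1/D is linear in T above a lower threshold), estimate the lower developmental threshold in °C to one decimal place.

Linear rate model ⇒ the product D·(T − T_b) is constant across temperatures.
17.7·(15.5 − T_b) = 6.8·(25.4 − T_b)
T_b = (17.7·15.5 − 6.8·25.4) / (17.7 − 6.8) = 101.63 / 10.9 = 9.324 °C ≈ 9.3 °C.

9.3 °C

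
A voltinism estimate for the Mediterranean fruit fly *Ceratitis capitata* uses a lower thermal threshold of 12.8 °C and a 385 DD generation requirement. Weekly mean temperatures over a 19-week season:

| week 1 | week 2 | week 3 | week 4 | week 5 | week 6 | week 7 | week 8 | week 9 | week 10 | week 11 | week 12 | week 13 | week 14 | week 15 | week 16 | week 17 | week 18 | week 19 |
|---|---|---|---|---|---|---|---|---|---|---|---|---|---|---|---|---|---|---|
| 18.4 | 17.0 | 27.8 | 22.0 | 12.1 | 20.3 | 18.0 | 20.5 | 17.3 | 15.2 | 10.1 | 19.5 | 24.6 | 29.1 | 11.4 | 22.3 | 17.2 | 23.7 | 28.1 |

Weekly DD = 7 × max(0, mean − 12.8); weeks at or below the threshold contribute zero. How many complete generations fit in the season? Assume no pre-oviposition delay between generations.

Weekly DD (7 × max(0, T̄ − 12.8)): 39.2, 29.4, 105.0, 64.4, 0.0, 52.5, 36.4, 53.9, 31.5, 16.8, 0.0, 46.9, 82.6, 114.1, 0.0, 66.5, 30.8, 76.3, 107.1.
Season total = 953.4 DD.
Complete generations = ⌊953.4 / 385⌋ = 2.

2 generations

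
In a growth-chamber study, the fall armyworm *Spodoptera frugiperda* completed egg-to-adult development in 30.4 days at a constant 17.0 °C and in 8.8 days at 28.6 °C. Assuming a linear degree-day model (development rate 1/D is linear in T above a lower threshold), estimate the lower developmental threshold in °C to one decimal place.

Under the model K = D·(T − T_b), so D₁·(T₁ − T_b) = D₂·(T₂ − T_b).
30.4·(17.0 − T_b) = 8.8·(28.6 − T_b)
T_b = (30.4·17.0 − 8.8·28.6) / (30.4 − 8.8) = 265.12 / 21.6 = 12.274 °C ≈ 12.3 °C.

12.3 °C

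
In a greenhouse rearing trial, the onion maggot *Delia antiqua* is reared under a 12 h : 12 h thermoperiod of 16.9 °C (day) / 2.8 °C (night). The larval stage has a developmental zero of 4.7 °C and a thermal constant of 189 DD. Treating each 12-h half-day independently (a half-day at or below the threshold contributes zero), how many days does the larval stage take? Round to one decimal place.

31.0 days

Day half: max(0, 16.9 − 4.7) × 0.5 = 12.2 × 0.5 = 6.10 DD.
Night half: max(0, 2.8 − 4.7) × 0.5 = 0.0 × 0.5 = 0.00 DD.
Per 24 h: 6.10 DD/day.
Duration = 189 / 6.10 = 30.984 ≈ 31.0 days.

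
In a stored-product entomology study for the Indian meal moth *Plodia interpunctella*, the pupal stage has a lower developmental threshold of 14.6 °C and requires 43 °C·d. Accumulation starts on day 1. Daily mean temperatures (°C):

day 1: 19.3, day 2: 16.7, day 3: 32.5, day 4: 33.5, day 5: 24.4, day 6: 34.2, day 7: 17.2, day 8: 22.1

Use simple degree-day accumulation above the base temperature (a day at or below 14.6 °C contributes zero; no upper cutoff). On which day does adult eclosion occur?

day 4

Daily DD above 14.6 °C: 4.7, 2.1, 17.9, 18.9, 9.8, 19.6, 2.6, 7.5.
Cumulative: 4.7, 6.8, 24.7, 43.6, 53.4, 73.0, 75.6, 83.1.
The total first reaches 43 DD on day 4.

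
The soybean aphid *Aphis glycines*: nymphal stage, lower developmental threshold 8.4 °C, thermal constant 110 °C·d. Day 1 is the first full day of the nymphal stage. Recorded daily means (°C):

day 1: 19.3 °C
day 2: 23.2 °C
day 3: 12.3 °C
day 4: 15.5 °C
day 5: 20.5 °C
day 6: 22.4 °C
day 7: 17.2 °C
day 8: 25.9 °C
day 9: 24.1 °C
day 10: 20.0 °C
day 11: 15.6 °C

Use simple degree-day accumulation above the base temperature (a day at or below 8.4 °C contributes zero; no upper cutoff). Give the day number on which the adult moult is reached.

day 10

Daily DD above 8.4 °C: 10.9, 14.8, 3.9, 7.1, 12.1, 14.0, 8.8, 17.5, 15.7, 11.6, 7.2.
Cumulative: 10.9, 25.7, 29.6, 36.7, 48.8, 62.8, 71.6, 89.1, 104.8, 116.4, 123.6.
The total first reaches 110 DD on day 10.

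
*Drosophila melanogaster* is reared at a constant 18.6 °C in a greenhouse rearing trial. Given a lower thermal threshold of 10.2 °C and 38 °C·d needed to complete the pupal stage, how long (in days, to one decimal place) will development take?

Daily accumulation = 18.6 − 10.2 = 8.4 DD/day.
Duration = 38 / 8.4 = 4.524 ≈ 4.5 days.

4.5 days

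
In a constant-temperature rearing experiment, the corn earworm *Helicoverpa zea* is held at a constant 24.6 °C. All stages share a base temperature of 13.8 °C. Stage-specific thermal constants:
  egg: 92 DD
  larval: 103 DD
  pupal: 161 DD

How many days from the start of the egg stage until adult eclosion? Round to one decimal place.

Daily accumulation at 24.6 °C = 24.6 − 13.8 = 10.8 DD/day.
Total K = 92 + 103 + 161 = 356 DD.
Total duration = 356 / 10.8 = 32.963 ≈ 33.0 days.

33.0 days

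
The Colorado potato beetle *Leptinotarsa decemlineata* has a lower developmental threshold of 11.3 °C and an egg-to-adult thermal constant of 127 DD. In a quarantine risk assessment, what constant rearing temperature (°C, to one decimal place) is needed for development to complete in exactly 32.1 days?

Required daily accumulation = 127 / 32.1 = 3.956 DD/day.
T = T_base + 3.956 = 11.3 + 3.956 = 15.256 ≈ 15.3 °C.

15.3 °C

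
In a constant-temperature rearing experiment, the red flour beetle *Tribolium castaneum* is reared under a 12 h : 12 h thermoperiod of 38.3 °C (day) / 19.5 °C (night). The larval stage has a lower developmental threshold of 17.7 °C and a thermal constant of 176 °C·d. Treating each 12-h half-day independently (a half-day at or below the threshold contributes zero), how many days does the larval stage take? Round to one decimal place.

15.7 days

Day half: max(0, 38.3 − 17.7) × 0.5 = 20.6 × 0.5 = 10.30 DD.
Night half: max(0, 19.5 − 17.7) × 0.5 = 1.8 × 0.5 = 0.90 DD.
Per 24 h: 11.20 DD/day.
Duration = 176 / 11.20 = 15.714 ≈ 15.7 days.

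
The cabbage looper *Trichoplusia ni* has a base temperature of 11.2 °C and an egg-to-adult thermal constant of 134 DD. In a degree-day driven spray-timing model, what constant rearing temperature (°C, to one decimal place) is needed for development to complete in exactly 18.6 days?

Required daily accumulation = 134 / 18.6 = 7.204 DD/day.
T = T_base + 7.204 = 11.2 + 7.204 = 18.404 ≈ 18.4 °C.

18.4 °C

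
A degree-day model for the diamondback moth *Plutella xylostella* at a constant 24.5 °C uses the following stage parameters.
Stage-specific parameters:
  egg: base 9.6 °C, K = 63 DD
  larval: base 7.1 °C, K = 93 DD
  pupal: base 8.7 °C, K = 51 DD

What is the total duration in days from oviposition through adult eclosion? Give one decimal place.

12.8 days

egg: 63 / (24.5 − 9.6) = 63 / 14.9 = 4.228 d.
larval: 93 / (24.5 − 7.1) = 93 / 17.4 = 5.345 d.
pupal: 51 / (24.5 − 8.7) = 51 / 15.8 = 3.228 d.
Sum = 12.801 ≈ 12.8 days.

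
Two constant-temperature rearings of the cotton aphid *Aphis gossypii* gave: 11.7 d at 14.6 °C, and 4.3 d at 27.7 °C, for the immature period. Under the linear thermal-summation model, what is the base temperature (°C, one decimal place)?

Under the model K = D·(T − T_b), so D₁·(T₁ − T_b) = D₂·(T₂ − T_b).
11.7·(14.6 − T_b) = 4.3·(27.7 − T_b)
T_b = (11.7·14.6 − 4.3·27.7) / (11.7 − 4.3) = 51.71 / 7.4 = 6.988 °C ≈ 7.0 °C.

7.0 °C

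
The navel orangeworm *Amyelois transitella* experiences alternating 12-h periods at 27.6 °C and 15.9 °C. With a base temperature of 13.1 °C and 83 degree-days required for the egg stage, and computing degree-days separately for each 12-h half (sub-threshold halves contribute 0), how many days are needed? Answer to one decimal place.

9.6 days

Day half: max(0, 27.6 − 13.1) × 0.5 = 14.5 × 0.5 = 7.25 DD.
Night half: max(0, 15.9 − 13.1) × 0.5 = 2.8 × 0.5 = 1.40 DD.
Per 24 h: 8.65 DD/day.
Duration = 83 / 8.65 = 9.595 ≈ 9.6 days.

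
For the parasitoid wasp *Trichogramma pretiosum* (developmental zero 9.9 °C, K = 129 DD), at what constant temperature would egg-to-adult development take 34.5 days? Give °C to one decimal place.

13.6 °C

Required daily accumulation = 129 / 34.5 = 3.739 DD/day.
T = T_base + 3.739 = 9.9 + 3.739 = 13.639 ≈ 13.6 °C.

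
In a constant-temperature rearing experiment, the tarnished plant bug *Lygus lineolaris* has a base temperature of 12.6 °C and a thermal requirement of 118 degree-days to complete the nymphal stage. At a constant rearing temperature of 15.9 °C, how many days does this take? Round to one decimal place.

35.8 days

Daily accumulation = 15.9 − 12.6 = 3.3 DD/day.
Duration = 118 / 3.3 = 35.758 ≈ 35.8 days.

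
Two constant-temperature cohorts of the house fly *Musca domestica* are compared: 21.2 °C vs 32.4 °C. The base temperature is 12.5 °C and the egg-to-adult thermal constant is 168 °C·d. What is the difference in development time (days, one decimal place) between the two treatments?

At 21.2 °C: 168 / (21.2 − 12.5) = 168 / 8.7 = 19.310 d.
At 32.4 °C: 168 / (32.4 − 12.5) = 168 / 19.9 = 8.442 d.
Difference = |19.310 − 8.442| = 10.868 ≈ 10.9 days.

10.9 days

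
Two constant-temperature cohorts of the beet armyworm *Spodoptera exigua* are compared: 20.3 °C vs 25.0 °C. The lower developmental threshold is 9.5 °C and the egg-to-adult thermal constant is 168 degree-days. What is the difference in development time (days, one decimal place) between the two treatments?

At 20.3 °C: 168 / (20.3 − 9.5) = 168 / 10.8 = 15.556 d.
At 25.0 °C: 168 / (25.0 − 9.5) = 168 / 15.5 = 10.839 d.
Difference = |15.556 − 10.839| = 4.717 ≈ 4.7 days.

4.7 days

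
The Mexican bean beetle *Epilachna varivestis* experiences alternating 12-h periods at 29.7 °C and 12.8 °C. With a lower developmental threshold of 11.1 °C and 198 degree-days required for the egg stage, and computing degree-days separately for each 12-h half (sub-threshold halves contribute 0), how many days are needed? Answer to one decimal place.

Day half: max(0, 29.7 − 11.1) × 0.5 = 18.6 × 0.5 = 9.30 DD.
Night half: max(0, 12.8 − 11.1) × 0.5 = 1.7 × 0.5 = 0.85 DD.
Per 24 h: 10.15 DD/day.
Duration = 198 / 10.15 = 19.507 ≈ 19.5 days.

19.5 days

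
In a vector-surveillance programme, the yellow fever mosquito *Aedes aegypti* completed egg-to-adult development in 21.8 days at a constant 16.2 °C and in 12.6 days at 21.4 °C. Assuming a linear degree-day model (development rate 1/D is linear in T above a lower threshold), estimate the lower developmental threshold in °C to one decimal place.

9.1 °C

Under the model K = D·(T − T_b), so D₁·(T₁ − T_b) = D₂·(T₂ − T_b).
21.8·(16.2 − T_b) = 12.6·(21.4 − T_b)
T_b = (21.8·16.2 − 12.6·21.4) / (21.8 − 12.6) = 83.52 / 9.2 = 9.078 °C ≈ 9.1 °C.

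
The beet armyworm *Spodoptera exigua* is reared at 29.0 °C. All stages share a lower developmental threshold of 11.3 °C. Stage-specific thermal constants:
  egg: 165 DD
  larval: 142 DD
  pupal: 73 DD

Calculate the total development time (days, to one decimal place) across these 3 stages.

21.5 days

Daily accumulation at 29.0 °C = 29.0 − 11.3 = 17.7 DD/day.
Total K = 165 + 142 + 73 = 380 DD.
Total duration = 380 / 17.7 = 21.469 ≈ 21.5 days.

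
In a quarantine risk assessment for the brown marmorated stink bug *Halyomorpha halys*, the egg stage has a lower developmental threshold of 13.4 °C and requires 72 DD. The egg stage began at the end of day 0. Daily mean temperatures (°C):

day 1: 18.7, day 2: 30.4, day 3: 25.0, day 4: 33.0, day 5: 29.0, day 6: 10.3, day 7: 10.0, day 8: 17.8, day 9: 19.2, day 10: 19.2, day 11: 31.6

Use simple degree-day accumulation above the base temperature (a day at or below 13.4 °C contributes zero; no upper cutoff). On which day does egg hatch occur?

Daily DD above 13.4 °C: 5.3, 17.0, 11.6, 19.6, 15.6, 0.0, 0.0, 4.4, 5.8, 5.8, 18.2.
Cumulative: 5.3, 22.3, 33.9, 53.5, 69.1, 69.1, 69.1, 73.5, 79.3, 85.1, 103.3.
The total first reaches 72 DD on day 8.

day 8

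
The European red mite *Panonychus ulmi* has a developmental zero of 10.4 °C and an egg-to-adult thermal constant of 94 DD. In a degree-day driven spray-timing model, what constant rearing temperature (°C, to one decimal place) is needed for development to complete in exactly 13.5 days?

Required daily accumulation = 94 / 13.5 = 6.963 DD/day.
T = T_base + 6.963 = 10.4 + 6.963 = 17.363 ≈ 17.4 °C.

17.4 °C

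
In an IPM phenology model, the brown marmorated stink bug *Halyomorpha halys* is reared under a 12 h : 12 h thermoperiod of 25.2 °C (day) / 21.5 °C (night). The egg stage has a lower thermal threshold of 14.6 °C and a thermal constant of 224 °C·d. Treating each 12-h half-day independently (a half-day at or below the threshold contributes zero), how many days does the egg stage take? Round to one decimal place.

25.6 days

Day half: max(0, 25.2 − 14.6) × 0.5 = 10.6 × 0.5 = 5.30 DD.
Night half: max(0, 21.5 − 14.6) × 0.5 = 6.9 × 0.5 = 3.45 DD.
Per 24 h: 8.75 DD/day.
Duration = 224 / 8.75 = 25.600 ≈ 25.6 days.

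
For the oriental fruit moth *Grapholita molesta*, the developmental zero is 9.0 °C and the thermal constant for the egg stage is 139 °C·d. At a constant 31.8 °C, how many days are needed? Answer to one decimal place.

Daily accumulation = 31.8 − 9.0 = 22.8 DD/day.
Duration = 139 / 22.8 = 6.096 ≈ 6.1 days.

6.1 days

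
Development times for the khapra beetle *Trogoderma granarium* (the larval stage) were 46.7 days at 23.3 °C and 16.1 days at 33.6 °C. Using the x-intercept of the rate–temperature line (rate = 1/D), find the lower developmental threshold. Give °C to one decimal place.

17.9 °C

Equal thermal constants: D₁(T₁ − T_b) = D₂(T₂ − T_b).
46.7·(23.3 − T_b) = 16.1·(33.6 − T_b)
T_b = (46.7·23.3 − 16.1·33.6) / (46.7 − 16.1) = 547.15 / 30.6 = 17.881 °C ≈ 17.9 °C.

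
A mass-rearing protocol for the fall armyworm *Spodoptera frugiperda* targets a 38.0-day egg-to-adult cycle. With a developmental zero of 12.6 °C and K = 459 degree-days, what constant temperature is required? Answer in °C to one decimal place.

Required daily accumulation = 459 / 38.0 = 12.079 DD/day.
T = T_base + 12.079 = 12.6 + 12.079 = 24.679 ≈ 24.7 °C.

24.7 °C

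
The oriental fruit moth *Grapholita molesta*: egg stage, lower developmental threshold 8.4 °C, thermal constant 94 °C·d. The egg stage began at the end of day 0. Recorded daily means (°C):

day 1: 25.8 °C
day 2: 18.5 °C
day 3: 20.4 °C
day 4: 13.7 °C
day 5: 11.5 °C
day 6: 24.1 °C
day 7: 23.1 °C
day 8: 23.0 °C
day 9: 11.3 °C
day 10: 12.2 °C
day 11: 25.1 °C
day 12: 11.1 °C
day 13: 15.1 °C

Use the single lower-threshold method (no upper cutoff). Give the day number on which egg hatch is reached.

day 9

Daily DD above 8.4 °C: 17.4, 10.1, 12.0, 5.3, 3.1, 15.7, 14.7, 14.6, 2.9, 3.8, 16.7, 2.7, 6.7.
Cumulative: 17.4, 27.5, 39.5, 44.8, 47.9, 63.6, 78.3, 92.9, 95.8, 99.6, 116.3, 119.0, 125.7.
The total first reaches 94 DD on day 9.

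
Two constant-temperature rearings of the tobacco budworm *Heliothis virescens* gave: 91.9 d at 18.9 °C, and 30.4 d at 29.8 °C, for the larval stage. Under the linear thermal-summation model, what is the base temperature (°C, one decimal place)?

Linear rate model ⇒ the product D·(T − T_b) is constant across temperatures.
91.9·(18.9 − T_b) = 30.4·(29.8 − T_b)
T_b = (91.9·18.9 − 30.4·29.8) / (91.9 − 30.4) = 830.99 / 61.5 = 13.512 °C ≈ 13.5 °C.

13.5 °C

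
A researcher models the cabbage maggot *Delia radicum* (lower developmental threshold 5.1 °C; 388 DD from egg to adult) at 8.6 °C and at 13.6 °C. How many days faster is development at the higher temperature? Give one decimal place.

65.2 days

At 8.6 °C: 388 / (8.6 − 5.1) = 388 / 3.5 = 110.857 d.
At 13.6 °C: 388 / (13.6 − 5.1) = 388 / 8.5 = 45.647 d.
Difference = |110.857 − 45.647| = 65.210 ≈ 65.2 days.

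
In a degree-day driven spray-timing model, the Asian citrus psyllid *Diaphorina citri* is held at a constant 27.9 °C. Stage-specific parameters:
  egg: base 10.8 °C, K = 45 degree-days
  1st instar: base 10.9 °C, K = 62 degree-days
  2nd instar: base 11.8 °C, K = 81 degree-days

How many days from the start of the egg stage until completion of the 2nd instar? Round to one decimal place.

11.3 days

egg: 45 / (27.9 − 10.8) = 45 / 17.1 = 2.632 d.
1st instar: 62 / (27.9 − 10.9) = 62 / 17.0 = 3.647 d.
2nd instar: 81 / (27.9 − 11.8) = 81 / 16.1 = 5.031 d.
Sum = 11.310 ≈ 11.3 days.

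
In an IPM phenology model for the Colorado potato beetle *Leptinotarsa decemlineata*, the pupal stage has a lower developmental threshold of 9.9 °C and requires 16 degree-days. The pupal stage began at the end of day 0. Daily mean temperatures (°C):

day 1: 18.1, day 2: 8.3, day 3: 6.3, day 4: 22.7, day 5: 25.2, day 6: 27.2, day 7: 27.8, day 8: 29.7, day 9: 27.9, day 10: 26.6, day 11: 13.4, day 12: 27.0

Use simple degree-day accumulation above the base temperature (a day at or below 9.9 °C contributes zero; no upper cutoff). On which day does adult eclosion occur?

day 4

Daily DD above 9.9 °C: 8.2, 0.0, 0.0, 12.8, 15.3, 17.3, 17.9, 19.8, 18.0, 16.7, 3.5, 17.1.
Cumulative: 8.2, 8.2, 8.2, 21.0, 36.3, 53.6, 71.5, 91.3, 109.3, 126.0, 129.5, 146.6.
The total first reaches 16 DD on day 4.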